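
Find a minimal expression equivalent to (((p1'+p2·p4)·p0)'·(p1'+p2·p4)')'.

(((p1'+p2·p4)·p0)'·(p1'+p2·p4)')'
= (p1'+p2·p4)·p0+p1'+p2·p4   (De Morgan)
= p1'+p2·p4   (absorption)

p1'+p2·p4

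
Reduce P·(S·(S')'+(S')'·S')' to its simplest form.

P·S'

P·(S·(S')'+(S')'·S')'
= P·((S')')'   [distribution]
= P·S'   [double negation]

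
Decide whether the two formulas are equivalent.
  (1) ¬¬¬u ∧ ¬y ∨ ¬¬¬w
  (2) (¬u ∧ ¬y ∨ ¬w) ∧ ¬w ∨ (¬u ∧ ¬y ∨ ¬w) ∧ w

Yes

E1: ¬¬¬u ∧ ¬y ∨ ¬¬¬w
    = ¬u ∧ ¬y ∨ ¬¬¬w   — double negation
    = ¬u ∧ ¬y ∨ ¬w   — double negation
E2: (¬u ∧ ¬y ∨ ¬w) ∧ ¬w ∨ (¬u ∧ ¬y ∨ ¬w) ∧ w
    = ¬u ∧ ¬y ∨ ¬w   — distribution
Both reduce to ¬u ∧ ¬y ∨ ¬w, so they are equivalent.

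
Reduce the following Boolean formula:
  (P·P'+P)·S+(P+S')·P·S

(P·P'+P)·S+(P+S')·P·S
= (P·P'+P)·S+P·S
= P·S+P·S
= P·S

P·S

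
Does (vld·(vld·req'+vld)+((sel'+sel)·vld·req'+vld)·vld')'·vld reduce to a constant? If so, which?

yes, False

(vld·(vld·req'+vld)+((sel'+sel)·vld·req'+vld)·vld')'·vld
= (vld·(vld·req'+vld)+(vld·req'+vld)·vld')'·vld   — complement / identity
= (vld·req'+vld)'·vld   — distribution
= vld'·vld   — absorption
= 0   — complement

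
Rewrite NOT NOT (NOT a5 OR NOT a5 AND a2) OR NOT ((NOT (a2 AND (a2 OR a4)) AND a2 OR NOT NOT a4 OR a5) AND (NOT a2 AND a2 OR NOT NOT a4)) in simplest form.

NOT NOT (NOT a5 OR NOT a5 AND a2) OR NOT ((NOT (a2 AND (a2 OR a4)) AND a2 OR NOT NOT a4 OR a5) AND (NOT a2 AND a2 OR NOT NOT a4))
= NOT NOT (NOT a5 OR NOT a5 AND a2) OR NOT ((NOT a2 AND a2 OR NOT NOT a4 OR a5) AND (NOT a2 AND a2 OR NOT NOT a4))   — absorption
= NOT NOT (NOT a5 OR NOT a5 AND a2) OR NOT (NOT a2 AND a2 OR NOT NOT a4)   — absorption
= NOT NOT (NOT a5 OR NOT a5 AND a2) OR NOT NOT NOT a4   — complement / identity
= NOT NOT NOT a5 OR NOT NOT NOT a4   — absorption
= NOT a5 OR NOT NOT NOT a4   — double negation
= NOT a5 OR NOT a4   — double negation

NOT a5 OR NOT a4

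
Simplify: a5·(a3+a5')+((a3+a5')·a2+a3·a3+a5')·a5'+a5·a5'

a5·(a3+a5')+((a3+a5')·a2+a3·a3+a5')·a5'+a5·a5'
= a5·(a3+a5')+((a3+a5')·a2+a3·a3+a5')·a5'   — complement / identity
= a5·(a3+a5')+((a3+a5')·a2+a3+a5')·a5'   — idempotence
= a5·(a3+a5')+(a3+a5')·a5'   — absorption
= a3+a5'   — distribution

a3+a5'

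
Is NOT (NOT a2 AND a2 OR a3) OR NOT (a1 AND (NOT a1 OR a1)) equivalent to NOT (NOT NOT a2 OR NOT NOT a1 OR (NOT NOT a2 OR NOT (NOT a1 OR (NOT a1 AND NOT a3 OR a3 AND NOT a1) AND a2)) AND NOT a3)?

No

E1: NOT (NOT a2 AND a2 OR a3) OR NOT (a1 AND (NOT a1 OR a1))
    = NOT (NOT a2 AND a2 OR a3) OR NOT a1
    = NOT a3 OR NOT a1
E2: NOT (NOT NOT a2 OR NOT NOT a1 OR (NOT NOT a2 OR NOT (NOT a1 OR (NOT a1 AND NOT a3 OR a3 AND NOT a1) AND a2)) AND NOT a3)
    = NOT (NOT NOT a2 OR NOT NOT a1 OR (NOT NOT a2 OR NOT (NOT a1 OR NOT a1 AND a2)) AND NOT a3)
    = NOT (NOT NOT a2 OR NOT NOT a1 OR (NOT NOT a2 OR NOT NOT a1) AND NOT a3)
    = NOT (NOT NOT a2 OR NOT NOT a1)
    = NOT a2 AND NOT a1
These differ: at a1=0, a2=1, a3=0, E1 = 1 but E2 = 0.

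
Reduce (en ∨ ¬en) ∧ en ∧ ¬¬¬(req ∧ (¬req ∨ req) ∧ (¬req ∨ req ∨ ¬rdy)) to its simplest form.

(en ∨ ¬en) ∧ en ∧ ¬¬¬(req ∧ (¬req ∨ req) ∧ (¬req ∨ req ∨ ¬rdy))
= (en ∨ ¬en) ∧ en ∧ ¬¬¬(req ∧ (¬req ∨ req))   [absorption]
= (en ∨ ¬en) ∧ en ∧ ¬¬¬req   [complement / identity]
= en ∧ ¬¬¬req   [complement / identity]
= en ∧ ¬req   [double negation]

en ∧ ¬req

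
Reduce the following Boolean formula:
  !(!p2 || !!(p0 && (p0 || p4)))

p2 && !p0

!(!p2 || !!(p0 && (p0 || p4)))
= !(!p2 || !!p0)   (absorption)
= p2 && !p0   (De Morgan)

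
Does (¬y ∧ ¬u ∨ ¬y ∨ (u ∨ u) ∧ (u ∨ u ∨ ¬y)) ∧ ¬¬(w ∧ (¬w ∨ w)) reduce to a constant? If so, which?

(¬y ∧ ¬u ∨ ¬y ∨ (u ∨ u) ∧ (u ∨ u ∨ ¬y)) ∧ ¬¬(w ∧ (¬w ∨ w))
= (¬y ∧ ¬u ∨ ¬y ∨ (u ∨ u) ∧ (u ∨ u ∨ ¬y)) ∧ w ∧ (¬w ∨ w)   (double negation)
= (¬y ∧ ¬u ∨ ¬y ∨ (u ∨ u) ∧ (u ∨ u ∨ ¬y)) ∧ w   (complement / identity)
= (¬y ∧ ¬u ∨ ¬y ∨ u ∨ u) ∧ w   (absorption)
= (¬y ∧ ¬u ∨ ¬y ∨ u) ∧ w   (idempotence)
= (¬y ∨ u) ∧ w   (absorption)
This depends on u, w, y, so it is not a constant.

no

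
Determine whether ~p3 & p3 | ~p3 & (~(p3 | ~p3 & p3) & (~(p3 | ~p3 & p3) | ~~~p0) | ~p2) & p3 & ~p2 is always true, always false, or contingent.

always false

~p3 & p3 | ~p3 & (~(p3 | ~p3 & p3) & (~(p3 | ~p3 & p3) | ~~~p0) | ~p2) & p3 & ~p2
= ~p3 & p3 | ~p3 & (~(p3 | ~p3 & p3) & (~(p3 | ~p3 & p3) | ~p0) | ~p2) & p3 & ~p2   [double negation]
= ~p3 & p3 | ~p3 & (~(p3 | ~p3 & p3) | ~p2) & p3 & ~p2   [absorption]
= ~p3 & p3 | ~p3 & (~p3 | ~p2) & p3 & ~p2   [complement / identity]
= ~p3 & p3 | ~p3 & p3 & ~p2   [absorption]
= ~p3 & p3   [absorption]
= 0   [complement]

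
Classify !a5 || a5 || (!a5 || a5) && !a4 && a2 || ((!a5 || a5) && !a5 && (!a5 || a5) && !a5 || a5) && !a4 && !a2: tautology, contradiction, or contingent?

!a5 || a5 || (!a5 || a5) && !a4 && a2 || ((!a5 || a5) && !a5 && (!a5 || a5) && !a5 || a5) && !a4 && !a2
= !a5 || a5 || (!a5 || a5) && !a4 && a2 || ((!a5 || a5) && !a5 || a5) && !a4 && !a2   [idempotence]
= !a5 || a5 || (!a5 || a5) && !a4 && a2 || (!a5 || a5) && !a4 && !a2   [complement / identity]
= !a5 || a5 || (!a5 || a5) && !a4   [distribution]
= !a5 || a5   [absorption]
= true   [complement]

tautology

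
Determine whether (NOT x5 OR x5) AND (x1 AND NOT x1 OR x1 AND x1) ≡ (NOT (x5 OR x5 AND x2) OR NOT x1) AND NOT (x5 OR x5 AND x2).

No

E1: (NOT x5 OR x5) AND (x1 AND NOT x1 OR x1 AND x1)
    = x1 AND NOT x1 OR x1 AND x1   (complement / identity)
    = x1   (distribution)
E2: (NOT (x5 OR x5 AND x2) OR NOT x1) AND NOT (x5 OR x5 AND x2)
    = NOT (x5 OR x5 AND x2)   (absorption)
    = NOT x5   (absorption)
These differ: at x1=0, x2=0, x5=0, E1 = 0 but E2 = 1.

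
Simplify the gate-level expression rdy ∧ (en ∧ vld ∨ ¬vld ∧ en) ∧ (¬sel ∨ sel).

rdy ∧ en

rdy ∧ (en ∧ vld ∨ ¬vld ∧ en) ∧ (¬sel ∨ sel)
= rdy ∧ (en ∧ vld ∨ ¬vld ∧ en)
= rdy ∧ en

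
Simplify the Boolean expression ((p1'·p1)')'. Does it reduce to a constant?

((p1'·p1)')'
= p1'·p1   [double negation]
= 0   [complement]

0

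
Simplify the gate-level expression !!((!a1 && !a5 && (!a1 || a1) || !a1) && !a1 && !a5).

!a1 && !a5

!!((!a1 && !a5 && (!a1 || a1) || !a1) && !a1 && !a5)
= (!a1 && !a5 && (!a1 || a1) || !a1) && !a1 && !a5   (double negation)
= (!a1 && !a5 || !a1) && !a1 && !a5   (complement / identity)
= !a1 && !a5   (absorption)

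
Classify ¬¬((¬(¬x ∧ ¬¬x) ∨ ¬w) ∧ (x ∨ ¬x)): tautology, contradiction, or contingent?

¬¬((¬(¬x ∧ ¬¬x) ∨ ¬w) ∧ (x ∨ ¬x))
= ¬¬((x ∨ ¬x ∨ ¬w) ∧ (x ∨ ¬x))   (De Morgan)
= ¬¬(x ∨ ¬x)   (absorption)
= x ∨ ¬x   (double negation)
= True   (complement)

tautology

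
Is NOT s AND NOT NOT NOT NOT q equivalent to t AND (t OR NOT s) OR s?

No

E1: NOT s AND NOT NOT NOT NOT q
    = NOT s AND NOT NOT q   — double negation
    = NOT s AND q   — double negation
E2: t AND (t OR NOT s) OR s
    = t OR s   — absorption
These differ: at q=0, s=1, t=1, E1 = 0 but E2 = 1.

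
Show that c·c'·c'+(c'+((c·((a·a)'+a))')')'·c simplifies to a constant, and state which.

c·c'·c'+(c'+((c·((a·a)'+a))')')'·c
= c·c'·c'+c·(c·((a·a)'+a))'·c
= c·c'·c'+c·(c·(a'+a))'·c
= c·c'·c'+c·c'·c
= c·c'
= 0

0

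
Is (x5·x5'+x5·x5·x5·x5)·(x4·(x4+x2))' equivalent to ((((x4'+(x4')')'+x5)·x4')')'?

Yes

E1: (x5·x5'+x5·x5·x5·x5)·(x4·(x4+x2))'
    = (x5·x5'+x5·x5)·(x4·(x4+x2))'   (idempotence)
    = (x5·x5'+x5·x5)·x4'   (absorption)
    = x5·x4'   (distribution)
E2: ((((x4'+(x4')')'+x5)·x4')')'
    = ((x4'+(x4')')'+x5)·x4'   (double negation)
    = (x4·x4'+x5)·x4'   (De Morgan)
    = x5·x4'   (complement / identity)
Both reduce to x5·x4', so they are equivalent.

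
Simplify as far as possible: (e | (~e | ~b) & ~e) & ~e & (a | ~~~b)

(e | (~e | ~b) & ~e) & ~e & (a | ~~~b)
= (e | ~e) & ~e & (a | ~~~b)
= (e | ~e) & ~e & (a | ~b)
= ~e & (a | ~b)

~e & (a | ~b)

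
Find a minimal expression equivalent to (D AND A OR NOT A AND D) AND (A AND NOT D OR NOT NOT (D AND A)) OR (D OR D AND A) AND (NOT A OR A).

D

(D AND A OR NOT A AND D) AND (A AND NOT D OR NOT NOT (D AND A)) OR (D OR D AND A) AND (NOT A OR A)
= (D AND A OR NOT A AND D) AND (A AND NOT D OR NOT NOT (D AND A)) OR D AND (NOT A OR A)   (absorption)
= (D AND A OR NOT A AND D) AND (A AND NOT D OR D AND A) OR D AND (NOT A OR A)   (double negation)
= (D AND A OR NOT A AND D) AND (A AND NOT D OR D AND A) OR D   (complement / identity)
= D AND (A AND NOT D OR D AND A) OR D   (distribution)
= D AND A OR D   (distribution)
= D   (absorption)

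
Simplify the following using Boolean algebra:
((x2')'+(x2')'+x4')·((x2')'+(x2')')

x2

((x2')'+(x2')'+x4')·((x2')'+(x2')')
= (x2')'+(x2')'   (absorption)
= (x2')'   (idempotence)
= x2   (double negation)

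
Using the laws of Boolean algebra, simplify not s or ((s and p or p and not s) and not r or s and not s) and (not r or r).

not s or ((s and p or p and not s) and not r or s and not s) and (not r or r)
= not s or (s and p or p and not s) and not r or s and not s   — complement / identity
= not s or (s and p or p and not s) and not r   — complement / identity
= not s or p and not r   — distribution

not s or p and not r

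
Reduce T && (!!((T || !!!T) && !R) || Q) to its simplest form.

T && (!!((T || !!!T) && !R) || Q)
= T && ((T || !!!T) && !R || Q)   — double negation
= T && ((T || !T) && !R || Q)   — double negation
= T && (!R || Q)   — complement / identity

T && (!R || Q)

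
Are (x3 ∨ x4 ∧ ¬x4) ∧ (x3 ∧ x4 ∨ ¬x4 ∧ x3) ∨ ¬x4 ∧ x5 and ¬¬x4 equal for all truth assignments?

E1: (x3 ∨ x4 ∧ ¬x4) ∧ (x3 ∧ x4 ∨ ¬x4 ∧ x3) ∨ ¬x4 ∧ x5
    = x3 ∧ (x3 ∧ x4 ∨ ¬x4 ∧ x3) ∨ ¬x4 ∧ x5   [complement / identity]
    = x3 ∧ x3 ∨ ¬x4 ∧ x5   [distribution]
    = x3 ∨ ¬x4 ∧ x5   [idempotence]
E2: ¬¬x4
    = x4   [double negation]
These differ: at x3=1, x4=0, x5=1, E1 = 1 but E2 = 0.

No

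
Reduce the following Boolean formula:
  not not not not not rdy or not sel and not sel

not rdy or not sel

not not not not not rdy or not sel and not sel
= not not not rdy or not sel and not sel
= not not not rdy or not sel
= not rdy or not sel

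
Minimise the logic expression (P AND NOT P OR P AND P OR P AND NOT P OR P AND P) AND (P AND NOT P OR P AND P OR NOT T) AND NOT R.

(P AND NOT P OR P AND P OR P AND NOT P OR P AND P) AND (P AND NOT P OR P AND P OR NOT T) AND NOT R
= (P AND NOT P OR P AND P OR (P AND NOT P OR P AND P) AND NOT T) AND NOT R   [distribution]
= (P AND NOT P OR P AND P) AND NOT R   [absorption]
= P AND NOT R   [distribution]

P AND NOT R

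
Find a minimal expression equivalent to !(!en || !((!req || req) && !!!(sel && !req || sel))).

!(!en || !((!req || req) && !!!(sel && !req || sel)))
= !(!en || !((!req || req) && !(sel && !req || sel)))   (double negation)
= en && (!req || req) && !(sel && !req || sel)   (De Morgan)
= en && (!req || req) && !sel   (absorption)
= en && !sel   (complement / identity)

en && !sel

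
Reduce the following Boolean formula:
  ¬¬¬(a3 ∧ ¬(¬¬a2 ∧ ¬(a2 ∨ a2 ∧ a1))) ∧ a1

¬¬¬(a3 ∧ ¬(¬¬a2 ∧ ¬(a2 ∨ a2 ∧ a1))) ∧ a1
= ¬¬¬(a3 ∧ (¬a2 ∨ a2 ∨ a2 ∧ a1)) ∧ a1   (De Morgan)
= ¬¬¬(a3 ∧ (¬a2 ∨ a2)) ∧ a1   (absorption)
= ¬¬¬a3 ∧ a1   (complement / identity)
= ¬a3 ∧ a1   (double negation)

¬a3 ∧ a1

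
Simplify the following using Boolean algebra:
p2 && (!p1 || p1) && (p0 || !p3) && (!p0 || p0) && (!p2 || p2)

p2 && (p0 || !p3)

p2 && (!p1 || p1) && (p0 || !p3) && (!p0 || p0) && (!p2 || p2)
= p2 && (!p1 || p1) && (p0 || !p3) && (!p2 || p2)   [complement / identity]
= p2 && (!p1 || p1) && (p0 || !p3)   [complement / identity]
= p2 && (p0 || !p3)   [complement / identity]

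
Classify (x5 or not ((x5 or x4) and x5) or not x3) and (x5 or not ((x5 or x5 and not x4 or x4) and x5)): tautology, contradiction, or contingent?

(x5 or not ((x5 or x4) and x5) or not x3) and (x5 or not ((x5 or x5 and not x4 or x4) and x5))
= (x5 or not ((x5 or x4) and x5) or not x3) and (x5 or not ((x5 or x4) and x5))   (absorption)
= x5 or not ((x5 or x4) and x5)   (absorption)
= x5 or not x5   (absorption)
= True   (complement)

tautology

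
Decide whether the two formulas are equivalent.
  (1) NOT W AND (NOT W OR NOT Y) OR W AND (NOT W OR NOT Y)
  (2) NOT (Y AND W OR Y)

E1: NOT W AND (NOT W OR NOT Y) OR W AND (NOT W OR NOT Y)
    = NOT W OR NOT Y   [distribution]
E2: NOT (Y AND W OR Y)
    = NOT Y   [absorption]
These differ: at W=0, Y=1, E1 = 1 but E2 = 0.

No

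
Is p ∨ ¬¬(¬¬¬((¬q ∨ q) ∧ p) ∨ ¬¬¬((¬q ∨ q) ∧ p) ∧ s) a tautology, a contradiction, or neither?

tautology

p ∨ ¬¬(¬¬¬((¬q ∨ q) ∧ p) ∨ ¬¬¬((¬q ∨ q) ∧ p) ∧ s)
= p ∨ ¬¬¬¬¬((¬q ∨ q) ∧ p)   (absorption)
= p ∨ ¬¬¬((¬q ∨ q) ∧ p)   (double negation)
= p ∨ ¬((¬q ∨ q) ∧ p)   (double negation)
= p ∨ ¬p   (complement / identity)
= True   (complement)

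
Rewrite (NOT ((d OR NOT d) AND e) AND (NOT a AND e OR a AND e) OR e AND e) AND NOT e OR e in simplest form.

(NOT ((d OR NOT d) AND e) AND (NOT a AND e OR a AND e) OR e AND e) AND NOT e OR e
= (NOT e AND (NOT a AND e OR a AND e) OR e AND e) AND NOT e OR e   — complement / identity
= (NOT e AND e OR e AND e) AND NOT e OR e   — distribution
= e AND NOT e OR e   — distribution
= e   — complement / identity

e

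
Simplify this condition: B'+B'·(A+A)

B'

B'+B'·(A+A)
= B'+B'·A   — idempotence
= B'   — absorption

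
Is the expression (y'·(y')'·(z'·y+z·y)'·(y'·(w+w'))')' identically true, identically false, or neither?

(y'·(y')'·(z'·y+z·y)'·(y'·(w+w'))')'
= (y'·(y')'·y'·(y'·(w+w'))')'   [distribution]
= (y'·(y')'·y'·(y')')'   [complement / identity]
= (y'·(y')')'   [idempotence]
= y+y'   [De Morgan]
= 1   [complement]

identically true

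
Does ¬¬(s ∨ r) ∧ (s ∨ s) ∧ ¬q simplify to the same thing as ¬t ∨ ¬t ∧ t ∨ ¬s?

E1: ¬¬(s ∨ r) ∧ (s ∨ s) ∧ ¬q
    = (s ∨ r) ∧ (s ∨ s) ∧ ¬q   [double negation]
    = (s ∨ r) ∧ s ∧ ¬q   [idempotence]
    = s ∧ ¬q   [absorption]
E2: ¬t ∨ ¬t ∧ t ∨ ¬s
    = ¬t ∨ ¬s   [complement / identity]
These differ: at q=1, r=0, s=0, t=0, E1 = 0 but E2 = 1.

No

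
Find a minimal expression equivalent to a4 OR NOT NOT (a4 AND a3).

a4 OR NOT NOT (a4 AND a3)
= a4 OR a4 AND a3   [double negation]
= a4   [absorption]

a4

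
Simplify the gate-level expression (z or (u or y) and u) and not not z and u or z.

(z or (u or y) and u) and not not z and u or z
= (z or u) and not not z and u or z   (absorption)
= (z or u) and z and u or z   (double negation)
= z and u or z   (absorption)
= z   (absorption)

z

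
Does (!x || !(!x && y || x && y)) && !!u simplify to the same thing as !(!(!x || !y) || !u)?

E1: (!x || !(!x && y || x && y)) && !!u
    = (!x || !(!x && y || x && y)) && u   — double negation
    = (!x || !y) && u   — distribution
E2: !(!(!x || !y) || !u)
    = (!x || !y) && u   — De Morgan
Both reduce to (!x || !y) && u, so they are equivalent.

Yes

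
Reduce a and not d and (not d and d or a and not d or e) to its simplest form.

a and not d

a and not d and (not d and d or a and not d or e)
= a and not d and (a and not d or e)   (complement / identity)
= a and not d   (absorption)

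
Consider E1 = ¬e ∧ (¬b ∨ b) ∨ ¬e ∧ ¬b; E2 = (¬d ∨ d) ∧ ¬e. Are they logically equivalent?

Yes

E1: ¬e ∧ (¬b ∨ b) ∨ ¬e ∧ ¬b
    = ¬e ∨ ¬e ∧ ¬b   [complement / identity]
    = ¬e   [absorption]
E2: (¬d ∨ d) ∧ ¬e
    = ¬e   [complement / identity]
Both reduce to ¬e, so they are equivalent.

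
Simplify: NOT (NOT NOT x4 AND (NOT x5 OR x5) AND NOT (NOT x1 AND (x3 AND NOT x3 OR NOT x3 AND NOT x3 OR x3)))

NOT (NOT NOT x4 AND (NOT x5 OR x5) AND NOT (NOT x1 AND (x3 AND NOT x3 OR NOT x3 AND NOT x3 OR x3)))
= NOT (NOT NOT x4 AND (NOT x5 OR x5) AND NOT (NOT x1 AND (NOT x3 OR x3)))   (distribution)
= NOT (NOT NOT x4 AND NOT (NOT x1 AND (NOT x3 OR x3)))   (complement / identity)
= NOT (NOT NOT x4 AND NOT NOT x1)   (complement / identity)
= NOT x4 OR NOT x1   (De Morgan)

NOT x4 OR NOT x1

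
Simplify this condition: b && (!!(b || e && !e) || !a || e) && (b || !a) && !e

b && (!!(b || e && !e) || !a || e) && (b || !a) && !e
= b && (!!b || !a || e) && (b || !a) && !e   — complement / identity
= b && (b || !a || e) && (b || !a) && !e   — double negation
= b && (b || !a) && !e   — absorption
= b && !e   — absorption

b && !e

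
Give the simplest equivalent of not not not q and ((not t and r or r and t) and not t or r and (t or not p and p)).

not q and r

not not not q and ((not t and r or r and t) and not t or r and (t or not p and p))
= not not not q and (r and not t or r and (t or not p and p))   [distribution]
= not not not q and (r and not t or r and t)   [complement / identity]
= not not not q and r   [distribution]
= not q and r   [double negation]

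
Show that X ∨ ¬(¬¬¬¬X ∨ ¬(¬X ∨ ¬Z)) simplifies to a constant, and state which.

X ∨ ¬(¬¬¬¬X ∨ ¬(¬X ∨ ¬Z))
= X ∨ ¬(¬¬X ∨ ¬(¬X ∨ ¬Z))   [double negation]
= X ∨ ¬X ∧ (¬X ∨ ¬Z)   [De Morgan]
= X ∨ ¬X   [absorption]
= True   [complement]

True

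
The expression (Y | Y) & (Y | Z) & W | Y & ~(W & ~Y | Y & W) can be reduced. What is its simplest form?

Y

(Y | Y) & (Y | Z) & W | Y & ~(W & ~Y | Y & W)
= (Y & Z | Y) & W | Y & ~(W & ~Y | Y & W)
= Y & W | Y & ~(W & ~Y | Y & W)
= Y & W | Y & ~W
= Y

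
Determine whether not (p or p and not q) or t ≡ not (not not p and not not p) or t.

Yes

E1: not (p or p and not q) or t
    = not p or t   — absorption
E2: not (not not p and not not p) or t
    = not not not p or t   — idempotence
    = not p or t   — double negation
Both reduce to not p or t, so they are equivalent.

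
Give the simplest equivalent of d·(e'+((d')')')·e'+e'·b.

e'·(d+b)

d·(e'+((d')')')·e'+e'·b
= d·(e'+d')·e'+e'·b   (double negation)
= d·e'+e'·b   (absorption)
= e'·(d+b)   (distribution)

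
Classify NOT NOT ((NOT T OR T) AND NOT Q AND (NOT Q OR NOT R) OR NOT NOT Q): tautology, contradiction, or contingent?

tautology

NOT NOT ((NOT T OR T) AND NOT Q AND (NOT Q OR NOT R) OR NOT NOT Q)
= NOT NOT ((NOT T OR T) AND NOT Q AND (NOT Q OR NOT R) OR Q)
= NOT NOT (NOT Q AND (NOT Q OR NOT R) OR Q)
= NOT NOT (NOT Q OR Q)
= NOT Q OR Q
= TRUE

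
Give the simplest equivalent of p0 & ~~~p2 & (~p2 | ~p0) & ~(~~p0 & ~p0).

p0 & ~~~p2 & (~p2 | ~p0) & ~(~~p0 & ~p0)
= p0 & ~p2 & (~p2 | ~p0) & ~(~~p0 & ~p0)   — double negation
= p0 & ~p2 & (~p2 | ~p0) & (~p0 | p0)   — De Morgan
= p0 & ~p2 & (~p2 | ~p0)   — complement / identity
= p0 & ~p2   — absorption

p0 & ~p2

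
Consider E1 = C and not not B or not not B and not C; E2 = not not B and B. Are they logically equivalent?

E1: C and not not B or not not B and not C
    = not not B   (distribution)
    = B   (double negation)
E2: not not B and B
    = B and B   (double negation)
    = B   (idempotence)
Both reduce to B, so they are equivalent.

Yes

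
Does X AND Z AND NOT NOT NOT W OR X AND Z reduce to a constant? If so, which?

X AND Z AND NOT NOT NOT W OR X AND Z
= X AND Z AND NOT W OR X AND Z   [double negation]
= X AND Z   [absorption]
This depends on X, Z, so it is not a constant.

no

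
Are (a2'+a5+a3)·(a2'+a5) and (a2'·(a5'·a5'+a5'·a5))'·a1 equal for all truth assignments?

E1: (a2'+a5+a3)·(a2'+a5)
    = a2'+a5   — absorption
E2: (a2'·(a5'·a5'+a5'·a5))'·a1
    = (a2'·a5')'·a1   — distribution
    = (a2+a5)·a1   — De Morgan
These differ: at a1=0, a2=0, a3=0, a5=0, E1 = 1 but E2 = 0.

No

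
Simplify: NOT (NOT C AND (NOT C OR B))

C

NOT (NOT C AND (NOT C OR B))
= NOT NOT C   [absorption]
= C   [double negation]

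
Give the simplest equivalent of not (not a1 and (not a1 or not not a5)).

a1

not (not a1 and (not a1 or not not a5))
= not (not a1 and (not a1 or a5))
= not not a1
= a1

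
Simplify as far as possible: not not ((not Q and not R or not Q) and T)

not not ((not Q and not R or not Q) and T)
= (not Q and not R or not Q) and T   — double negation
= not Q and T   — absorption

not Q and T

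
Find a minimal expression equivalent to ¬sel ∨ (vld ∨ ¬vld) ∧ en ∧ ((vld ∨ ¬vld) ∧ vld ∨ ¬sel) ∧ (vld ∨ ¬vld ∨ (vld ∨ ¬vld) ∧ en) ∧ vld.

¬sel ∨ en ∧ vld

¬sel ∨ (vld ∨ ¬vld) ∧ en ∧ ((vld ∨ ¬vld) ∧ vld ∨ ¬sel) ∧ (vld ∨ ¬vld ∨ (vld ∨ ¬vld) ∧ en) ∧ vld
= ¬sel ∨ (vld ∨ ¬vld) ∧ en ∧ ((vld ∨ ¬vld) ∧ vld ∨ ¬sel) ∧ (vld ∨ ¬vld) ∧ vld   — absorption
= ¬sel ∨ en ∧ ((vld ∨ ¬vld) ∧ vld ∨ ¬sel) ∧ (vld ∨ ¬vld) ∧ vld   — complement / identity
= ¬sel ∨ en ∧ (vld ∨ ¬vld) ∧ vld   — absorption
= ¬sel ∨ en ∧ vld   — complement / identity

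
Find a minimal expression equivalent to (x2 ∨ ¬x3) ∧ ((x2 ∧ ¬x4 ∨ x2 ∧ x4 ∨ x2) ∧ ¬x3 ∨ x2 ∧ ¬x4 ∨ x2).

(x2 ∨ ¬x3) ∧ ((x2 ∧ ¬x4 ∨ x2 ∧ x4 ∨ x2) ∧ ¬x3 ∨ x2 ∧ ¬x4 ∨ x2)
= (x2 ∨ ¬x3) ∧ ((x2 ∧ ¬x4 ∨ x2) ∧ ¬x3 ∨ x2 ∧ ¬x4 ∨ x2)   [absorption]
= (x2 ∨ ¬x3) ∧ (x2 ∧ ¬x4 ∨ x2)   [absorption]
= (x2 ∨ ¬x3) ∧ x2   [absorption]
= x2   [absorption]

x2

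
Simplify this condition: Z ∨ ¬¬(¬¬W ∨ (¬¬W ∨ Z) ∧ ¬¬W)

Z ∨ ¬¬(¬¬W ∨ (¬¬W ∨ Z) ∧ ¬¬W)
= Z ∨ ¬¬(¬¬W ∨ ¬¬W)   (absorption)
= Z ∨ ¬¬¬¬W   (idempotence)
= Z ∨ ¬¬W   (double negation)
= Z ∨ W   (double negation)

Z ∨ W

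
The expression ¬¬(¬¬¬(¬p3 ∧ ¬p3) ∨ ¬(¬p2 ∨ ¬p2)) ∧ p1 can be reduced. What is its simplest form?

(p3 ∨ p2) ∧ p1

¬¬(¬¬¬(¬p3 ∧ ¬p3) ∨ ¬(¬p2 ∨ ¬p2)) ∧ p1
= ¬¬(¬¬¬(¬p3 ∧ ¬p3) ∨ ¬¬p2) ∧ p1   — idempotence
= ¬¬(¬(¬p3 ∧ ¬p3) ∨ ¬¬p2) ∧ p1   — double negation
= ¬¬(¬¬p3 ∨ ¬¬p2) ∧ p1   — idempotence
= ¬(¬p3 ∧ ¬p2) ∧ p1   — De Morgan
= (p3 ∨ p2) ∧ p1   — De Morgan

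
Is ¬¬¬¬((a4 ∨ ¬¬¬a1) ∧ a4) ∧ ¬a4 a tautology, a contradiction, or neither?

contradiction

¬¬¬¬((a4 ∨ ¬¬¬a1) ∧ a4) ∧ ¬a4
= ¬¬((a4 ∨ ¬¬¬a1) ∧ a4) ∧ ¬a4   [double negation]
= ¬¬((a4 ∨ ¬a1) ∧ a4) ∧ ¬a4   [double negation]
= ¬¬a4 ∧ ¬a4   [absorption]
= a4 ∧ ¬a4   [double negation]
= False   [complement]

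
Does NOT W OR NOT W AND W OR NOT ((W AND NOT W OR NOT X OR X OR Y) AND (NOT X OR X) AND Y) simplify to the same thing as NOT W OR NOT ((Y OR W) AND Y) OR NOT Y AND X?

Yes

E1: NOT W OR NOT W AND W OR NOT ((W AND NOT W OR NOT X OR X OR Y) AND (NOT X OR X) AND Y)
    = NOT W OR NOT W AND W OR NOT ((NOT X OR X OR Y) AND (NOT X OR X) AND Y)
    = NOT W OR NOT ((NOT X OR X OR Y) AND (NOT X OR X) AND Y)
    = NOT W OR NOT ((NOT X OR X) AND Y)
    = NOT W OR NOT Y
E2: NOT W OR NOT ((Y OR W) AND Y) OR NOT Y AND X
    = NOT W OR NOT Y OR NOT Y AND X
    = NOT W OR NOT Y
Both reduce to NOT W OR NOT Y, so they are equivalent.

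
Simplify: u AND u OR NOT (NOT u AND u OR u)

TRUE

u AND u OR NOT (NOT u AND u OR u)
= u OR NOT (NOT u AND u OR u)   — idempotence
= u OR NOT u   — complement / identity
= TRUE   — complement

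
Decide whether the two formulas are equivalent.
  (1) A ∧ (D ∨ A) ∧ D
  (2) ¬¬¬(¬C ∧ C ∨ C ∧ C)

No

E1: A ∧ (D ∨ A) ∧ D
    = A ∧ D
E2: ¬¬¬(¬C ∧ C ∨ C ∧ C)
    = ¬¬¬C
    = ¬C
These differ: at A=0, C=0, D=1, E1 = 0 but E2 = 1.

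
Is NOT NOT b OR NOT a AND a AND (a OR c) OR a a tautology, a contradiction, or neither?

NOT NOT b OR NOT a AND a AND (a OR c) OR a
= NOT NOT b OR NOT a AND a OR a   (absorption)
= NOT NOT b OR a   (complement / identity)
= b OR a   (double negation)
This depends on a, b, so it is not a constant.

neither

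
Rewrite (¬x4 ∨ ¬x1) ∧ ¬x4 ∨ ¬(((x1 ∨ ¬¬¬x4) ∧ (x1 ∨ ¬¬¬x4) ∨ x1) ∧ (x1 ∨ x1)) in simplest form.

¬x4 ∨ ¬x1

(¬x4 ∨ ¬x1) ∧ ¬x4 ∨ ¬(((x1 ∨ ¬¬¬x4) ∧ (x1 ∨ ¬¬¬x4) ∨ x1) ∧ (x1 ∨ x1))
= (¬x4 ∨ ¬x1) ∧ ¬x4 ∨ ¬((x1 ∨ ¬¬¬x4 ∨ x1) ∧ (x1 ∨ x1))   [idempotence]
= ¬x4 ∨ ¬((x1 ∨ ¬¬¬x4 ∨ x1) ∧ (x1 ∨ x1))   [absorption]
= ¬x4 ∨ ¬((x1 ∨ ¬x4 ∨ x1) ∧ (x1 ∨ x1))   [double negation]
= ¬x4 ∨ ¬((x1 ∨ ¬x4) ∧ x1 ∨ x1)   [distribution]
= ¬x4 ∨ ¬(x1 ∨ x1)   [absorption]
= ¬x4 ∨ ¬x1   [idempotence]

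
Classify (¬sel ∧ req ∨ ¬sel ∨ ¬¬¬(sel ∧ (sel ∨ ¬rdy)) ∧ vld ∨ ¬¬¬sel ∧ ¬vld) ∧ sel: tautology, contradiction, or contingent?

(¬sel ∧ req ∨ ¬sel ∨ ¬¬¬(sel ∧ (sel ∨ ¬rdy)) ∧ vld ∨ ¬¬¬sel ∧ ¬vld) ∧ sel
= (¬sel ∧ req ∨ ¬sel ∨ ¬¬¬sel ∧ vld ∨ ¬¬¬sel ∧ ¬vld) ∧ sel   [absorption]
= (¬sel ∧ req ∨ ¬sel ∨ ¬¬¬sel) ∧ sel   [distribution]
= (¬sel ∧ req ∨ ¬sel ∨ ¬sel) ∧ sel   [double negation]
= (¬sel ∧ req ∨ ¬sel) ∧ sel   [idempotence]
= ¬sel ∧ sel   [absorption]
= False   [complement]

contradiction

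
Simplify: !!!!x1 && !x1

false

!!!!x1 && !x1
= !!x1 && !x1
= x1 && !x1
= false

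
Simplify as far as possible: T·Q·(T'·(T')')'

T·Q·(T'·(T')')'
= T·Q·(T+T')   [De Morgan]
= T·Q   [complement / identity]

T·Q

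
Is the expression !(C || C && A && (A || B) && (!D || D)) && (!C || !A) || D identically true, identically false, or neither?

neither

!(C || C && A && (A || B) && (!D || D)) && (!C || !A) || D
= !(C || C && A && (A || B)) && (!C || !A) || D
= !(C || C && A) && (!C || !A) || D
= !C && (!C || !A) || D
= !C || D
This depends on C, D, so it is not a constant.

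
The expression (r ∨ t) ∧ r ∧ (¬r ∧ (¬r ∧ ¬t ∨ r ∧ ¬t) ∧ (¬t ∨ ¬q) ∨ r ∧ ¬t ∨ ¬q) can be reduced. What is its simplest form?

(r ∨ t) ∧ r ∧ (¬r ∧ (¬r ∧ ¬t ∨ r ∧ ¬t) ∧ (¬t ∨ ¬q) ∨ r ∧ ¬t ∨ ¬q)
= (r ∨ t) ∧ r ∧ (¬r ∧ ¬t ∧ (¬t ∨ ¬q) ∨ r ∧ ¬t ∨ ¬q)   (distribution)
= r ∧ (¬r ∧ ¬t ∧ (¬t ∨ ¬q) ∨ r ∧ ¬t ∨ ¬q)   (absorption)
= r ∧ (¬r ∧ ¬t ∨ r ∧ ¬t ∨ ¬q)   (absorption)
= r ∧ (¬t ∨ ¬q)   (distribution)

r ∧ (¬t ∨ ¬q)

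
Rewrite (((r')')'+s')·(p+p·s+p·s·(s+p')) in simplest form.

(r'+s')·p

(((r')')'+s')·(p+p·s+p·s·(s+p'))
= (((r')')'+s')·(p+p·s+p·s)   — absorption
= (((r')')'+s')·(p+p·s)   — idempotence
= (((r')')'+s')·p   — absorption
= (r'+s')·p   — double negation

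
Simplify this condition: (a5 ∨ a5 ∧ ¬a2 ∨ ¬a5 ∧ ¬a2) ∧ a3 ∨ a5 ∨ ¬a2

(a5 ∨ a5 ∧ ¬a2 ∨ ¬a5 ∧ ¬a2) ∧ a3 ∨ a5 ∨ ¬a2
= (a5 ∨ ¬a2) ∧ a3 ∨ a5 ∨ ¬a2
= a5 ∨ ¬a2

a5 ∨ ¬a2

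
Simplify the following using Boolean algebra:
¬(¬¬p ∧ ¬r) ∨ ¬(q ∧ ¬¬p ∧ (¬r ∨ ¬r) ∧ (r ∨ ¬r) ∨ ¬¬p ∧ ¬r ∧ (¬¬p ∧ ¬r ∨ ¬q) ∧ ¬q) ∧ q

¬(¬¬p ∧ ¬r) ∨ ¬(q ∧ ¬¬p ∧ (¬r ∨ ¬r) ∧ (r ∨ ¬r) ∨ ¬¬p ∧ ¬r ∧ (¬¬p ∧ ¬r ∨ ¬q) ∧ ¬q) ∧ q
= ¬(¬¬p ∧ ¬r) ∨ ¬(q ∧ ¬¬p ∧ (¬r ∨ ¬r) ∧ (r ∨ ¬r) ∨ ¬¬p ∧ ¬r ∧ ¬q) ∧ q   [absorption]
= ¬(¬¬p ∧ ¬r) ∨ ¬(q ∧ ¬¬p ∧ ¬r ∧ (r ∨ ¬r) ∨ ¬¬p ∧ ¬r ∧ ¬q) ∧ q   [idempotence]
= ¬(¬¬p ∧ ¬r) ∨ ¬(q ∧ ¬¬p ∧ ¬r ∨ ¬¬p ∧ ¬r ∧ ¬q) ∧ q   [complement / identity]
= ¬(¬¬p ∧ ¬r) ∨ ¬(¬¬p ∧ ¬r) ∧ q   [distribution]
= ¬(¬¬p ∧ ¬r)   [absorption]
= ¬p ∨ r   [De Morgan]

¬p ∨ r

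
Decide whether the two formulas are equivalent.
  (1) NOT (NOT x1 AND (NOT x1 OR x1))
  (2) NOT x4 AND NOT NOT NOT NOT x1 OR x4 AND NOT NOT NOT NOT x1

Yes

E1: NOT (NOT x1 AND (NOT x1 OR x1))
    = NOT NOT x1   [complement / identity]
    = x1   [double negation]
E2: NOT x4 AND NOT NOT NOT NOT x1 OR x4 AND NOT NOT NOT NOT x1
    = NOT NOT NOT NOT x1   [distribution]
    = NOT NOT x1   [double negation]
    = x1   [double negation]
Both reduce to x1, so they are equivalent.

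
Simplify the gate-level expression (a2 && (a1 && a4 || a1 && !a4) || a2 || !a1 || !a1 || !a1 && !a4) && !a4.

(a2 && (a1 && a4 || a1 && !a4) || a2 || !a1 || !a1 || !a1 && !a4) && !a4
= (a2 && a1 || a2 || !a1 || !a1 || !a1 && !a4) && !a4   (distribution)
= (a2 || !a1 || !a1 || !a1 && !a4) && !a4   (absorption)
= (a2 || !a1 || !a1) && !a4   (absorption)
= (a2 || !a1) && !a4   (idempotence)

(a2 || !a1) && !a4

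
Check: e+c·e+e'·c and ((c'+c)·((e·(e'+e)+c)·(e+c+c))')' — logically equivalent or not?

E1: e+c·e+e'·c
    = e+c   [distribution]
E2: ((c'+c)·((e·(e'+e)+c)·(e+c+c))')'
    = (((e·(e'+e)+c)·(e+c+c))')'   [complement / identity]
    = (((e+c)·(e+c+c))')'   [complement / identity]
    = ((e+c)')'   [absorption]
    = e+c   [double negation]
Both reduce to e+c, so they are equivalent.

Yes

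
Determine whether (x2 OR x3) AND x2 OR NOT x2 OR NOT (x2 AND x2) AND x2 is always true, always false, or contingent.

(x2 OR x3) AND x2 OR NOT x2 OR NOT (x2 AND x2) AND x2
= x2 OR NOT x2 OR NOT (x2 AND x2) AND x2   (absorption)
= x2 OR NOT x2 OR NOT x2 AND x2   (idempotence)
= x2 OR NOT x2   (complement / identity)
= TRUE   (complement)

always true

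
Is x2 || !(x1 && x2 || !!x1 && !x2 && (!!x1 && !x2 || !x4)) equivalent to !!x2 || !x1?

E1: x2 || !(x1 && x2 || !!x1 && !x2 && (!!x1 && !x2 || !x4))
    = x2 || !(x1 && x2 || !!x1 && !x2)   — absorption
    = x2 || !(x1 && x2 || x1 && !x2)   — double negation
    = x2 || !x1   — distribution
E2: !!x2 || !x1
    = x2 || !x1   — double negation
Both reduce to x2 || !x1, so they are equivalent.

Yes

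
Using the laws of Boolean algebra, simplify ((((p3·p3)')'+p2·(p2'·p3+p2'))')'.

((((p3·p3)')'+p2·(p2'·p3+p2'))')'
= ((p3·p3)')'+p2·(p2'·p3+p2')   (double negation)
= ((p3·p3)')'+p2·p2'   (absorption)
= p3·p3+p2·p2'   (double negation)
= p3·p3   (complement / identity)
= p3   (idempotence)

p3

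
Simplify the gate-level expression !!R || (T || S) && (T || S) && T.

R || T

!!R || (T || S) && (T || S) && T
= !!R || (T || S) && T   — idempotence
= !!R || T   — absorption
= R || T   — double negation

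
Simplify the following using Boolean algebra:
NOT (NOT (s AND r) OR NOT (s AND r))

s AND r

NOT (NOT (s AND r) OR NOT (s AND r))
= s AND r AND s AND r   (De Morgan)
= s AND r   (idempotence)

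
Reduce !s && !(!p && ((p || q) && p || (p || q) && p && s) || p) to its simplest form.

!s && !p

!s && !(!p && ((p || q) && p || (p || q) && p && s) || p)
= !s && !(!p && (p || q) && p || p)
= !s && !(!p && p || p)
= !s && !p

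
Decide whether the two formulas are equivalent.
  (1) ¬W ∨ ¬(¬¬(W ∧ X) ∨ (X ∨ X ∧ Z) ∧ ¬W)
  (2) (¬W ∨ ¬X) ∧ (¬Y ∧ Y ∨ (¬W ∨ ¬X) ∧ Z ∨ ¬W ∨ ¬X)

E1: ¬W ∨ ¬(¬¬(W ∧ X) ∨ (X ∨ X ∧ Z) ∧ ¬W)
    = ¬W ∨ ¬(W ∧ X ∨ (X ∨ X ∧ Z) ∧ ¬W)   — double negation
    = ¬W ∨ ¬(W ∧ X ∨ X ∧ ¬W)   — absorption
    = ¬W ∨ ¬X   — distribution
E2: (¬W ∨ ¬X) ∧ (¬Y ∧ Y ∨ (¬W ∨ ¬X) ∧ Z ∨ ¬W ∨ ¬X)
    = (¬W ∨ ¬X) ∧ (¬Y ∧ Y ∨ ¬W ∨ ¬X)   — absorption
    = (¬W ∨ ¬X) ∧ (¬W ∨ ¬X)   — complement / identity
    = ¬W ∨ ¬X   — idempotence
Both reduce to ¬W ∨ ¬X, so they are equivalent.

Yes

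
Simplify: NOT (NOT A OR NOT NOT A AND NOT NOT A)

NOT (NOT A OR NOT NOT A AND NOT NOT A)
= NOT (NOT A OR NOT NOT A)   (idempotence)
= A AND NOT A   (De Morgan)
= FALSE   (complement)

FALSE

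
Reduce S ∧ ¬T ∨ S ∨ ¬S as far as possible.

S ∧ ¬T ∨ S ∨ ¬S
= S ∨ ¬S   — absorption
= True   — complement

True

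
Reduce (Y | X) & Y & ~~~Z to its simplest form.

Y & ~Z

(Y | X) & Y & ~~~Z
= Y & ~~~Z
= Y & ~Z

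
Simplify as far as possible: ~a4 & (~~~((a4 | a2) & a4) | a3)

~a4 & (~~~((a4 | a2) & a4) | a3)
= ~a4 & (~~~a4 | a3)   [absorption]
= ~a4 & (~a4 | a3)   [double negation]
= ~a4   [absorption]

~a4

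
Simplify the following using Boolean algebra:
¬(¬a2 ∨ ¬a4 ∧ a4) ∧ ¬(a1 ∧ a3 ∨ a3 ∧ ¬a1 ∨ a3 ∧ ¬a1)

a2 ∧ ¬a3

¬(¬a2 ∨ ¬a4 ∧ a4) ∧ ¬(a1 ∧ a3 ∨ a3 ∧ ¬a1 ∨ a3 ∧ ¬a1)
= ¬(¬a2 ∨ ¬a4 ∧ a4) ∧ ¬(a1 ∧ a3 ∨ a3 ∧ ¬a1)   (idempotence)
= ¬¬a2 ∧ ¬(a1 ∧ a3 ∨ a3 ∧ ¬a1)   (complement / identity)
= ¬¬a2 ∧ ¬a3   (distribution)
= a2 ∧ ¬a3   (double negation)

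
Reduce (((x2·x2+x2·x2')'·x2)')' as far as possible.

0

(((x2·x2+x2·x2')'·x2)')'
= (x2·x2+x2·x2')'·x2   [double negation]
= x2'·x2   [distribution]
= 0   [complement]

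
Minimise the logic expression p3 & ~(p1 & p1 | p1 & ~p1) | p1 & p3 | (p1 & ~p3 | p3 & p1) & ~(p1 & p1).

p3

p3 & ~(p1 & p1 | p1 & ~p1) | p1 & p3 | (p1 & ~p3 | p3 & p1) & ~(p1 & p1)
= p3 & ~(p1 & p1 | p1 & ~p1) | p1 & p3 | (p1 & ~p3 | p3 & p1) & ~p1   [idempotence]
= p3 & ~(p1 & p1 | p1 & ~p1) | p1 & p3 | p1 & ~p1   [distribution]
= p3 & ~(p1 & p1 | p1 & ~p1) | p1 & p3   [complement / identity]
= p3 & ~p1 | p1 & p3   [distribution]
= p3   [distribution]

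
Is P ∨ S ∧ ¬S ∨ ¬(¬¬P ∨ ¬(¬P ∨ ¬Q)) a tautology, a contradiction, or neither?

tautology

P ∨ S ∧ ¬S ∨ ¬(¬¬P ∨ ¬(¬P ∨ ¬Q))
= P ∨ S ∧ ¬S ∨ ¬P ∧ (¬P ∨ ¬Q)   [De Morgan]
= P ∨ ¬P ∧ (¬P ∨ ¬Q)   [complement / identity]
= P ∨ ¬P   [absorption]
= True   [complement]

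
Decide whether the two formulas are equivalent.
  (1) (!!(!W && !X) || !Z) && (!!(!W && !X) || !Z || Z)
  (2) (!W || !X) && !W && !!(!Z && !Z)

No

E1: (!!(!W && !X) || !Z) && (!!(!W && !X) || !Z || Z)
    = !!(!W && !X) || !Z   (absorption)
    = !W && !X || !Z   (double negation)
E2: (!W || !X) && !W && !!(!Z && !Z)
    = (!W || !X) && !W && !Z && !Z   (double negation)
    = !W && !Z && !Z   (absorption)
    = !W && !Z   (idempotence)
These differ: at W=1, X=0, Z=0, E1 = 1 but E2 = 0.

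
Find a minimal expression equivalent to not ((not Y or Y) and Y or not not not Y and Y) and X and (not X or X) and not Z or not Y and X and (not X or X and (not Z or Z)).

not Y and X

not ((not Y or Y) and Y or not not not Y and Y) and X and (not X or X) and not Z or not Y and X and (not X or X and (not Z or Z))
= not (Y or not not not Y and Y) and X and (not X or X) and not Z or not Y and X and (not X or X and (not Z or Z))   — complement / identity
= not (Y or not Y and Y) and X and (not X or X) and not Z or not Y and X and (not X or X and (not Z or Z))   — double negation
= not (Y or not Y and Y) and X and (not X or X) and not Z or not Y and X and (not X or X)   — complement / identity
= not Y and X and (not X or X) and not Z or not Y and X and (not X or X)   — complement / identity
= not Y and X and (not X or X)   — absorption
= not Y and X   — complement / identity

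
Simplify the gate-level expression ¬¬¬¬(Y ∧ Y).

Y

¬¬¬¬(Y ∧ Y)
= ¬¬¬¬Y   (idempotence)
= ¬¬Y   (double negation)
= Y   (double negation)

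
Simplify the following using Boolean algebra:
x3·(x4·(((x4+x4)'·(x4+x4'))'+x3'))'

x3·(x4·(((x4+x4)'·(x4+x4'))'+x3'))'
= x3·(x4·(((x4+x4)')'+x3'))'   — complement / identity
= x3·(x4·((x4')'+x3'))'   — idempotence
= x3·(x4·(x4+x3'))'   — double negation
= x3·x4'   — absorption

x3·x4'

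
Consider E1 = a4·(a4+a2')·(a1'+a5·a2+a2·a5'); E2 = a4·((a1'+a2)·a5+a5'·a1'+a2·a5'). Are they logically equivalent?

E1: a4·(a4+a2')·(a1'+a5·a2+a2·a5')
    = a4·(a4+a2')·(a1'+a2)
    = a4·(a1'+a2)
E2: a4·((a1'+a2)·a5+a5'·a1'+a2·a5')
    = a4·((a1'+a2)·a5+(a1'+a2)·a5')
    = a4·(a1'+a2)
Both reduce to a4·(a1'+a2), so they are equivalent.

Yes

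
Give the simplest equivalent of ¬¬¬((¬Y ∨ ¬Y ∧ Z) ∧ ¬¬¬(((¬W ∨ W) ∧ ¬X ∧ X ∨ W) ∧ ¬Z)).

Y ∨ W ∧ ¬Z

¬¬¬((¬Y ∨ ¬Y ∧ Z) ∧ ¬¬¬(((¬W ∨ W) ∧ ¬X ∧ X ∨ W) ∧ ¬Z))
= ¬¬¬((¬Y ∨ ¬Y ∧ Z) ∧ ¬¬¬((¬X ∧ X ∨ W) ∧ ¬Z))   (complement / identity)
= ¬¬¬(¬Y ∧ ¬¬¬((¬X ∧ X ∨ W) ∧ ¬Z))   (absorption)
= ¬¬¬(¬Y ∧ ¬((¬X ∧ X ∨ W) ∧ ¬Z))   (double negation)
= ¬(¬Y ∧ ¬((¬X ∧ X ∨ W) ∧ ¬Z))   (double negation)
= ¬(¬Y ∧ ¬(W ∧ ¬Z))   (complement / identity)
= Y ∨ W ∧ ¬Z   (De Morgan)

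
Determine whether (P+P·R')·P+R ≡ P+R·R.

E1: (P+P·R')·P+R
    = P·P+R
    = P+R
E2: P+R·R
    = P+R
Both reduce to P+R, so they are equivalent.

Yes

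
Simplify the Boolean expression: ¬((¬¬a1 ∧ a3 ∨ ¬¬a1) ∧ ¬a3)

¬((¬¬a1 ∧ a3 ∨ ¬¬a1) ∧ ¬a3)
= ¬(¬¬a1 ∧ ¬a3)
= ¬a1 ∨ a3

¬a1 ∨ a3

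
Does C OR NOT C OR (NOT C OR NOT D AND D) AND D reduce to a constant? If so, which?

C OR NOT C OR (NOT C OR NOT D AND D) AND D
= C OR NOT C OR NOT C AND D   (complement / identity)
= C OR NOT C   (absorption)
= TRUE   (complement)

yes, True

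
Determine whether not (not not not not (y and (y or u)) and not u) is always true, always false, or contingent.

contingent

not (not not not not (y and (y or u)) and not u)
= not (not not not not y and not u)   [absorption]
= not not not y or u   [De Morgan]
= not y or u   [double negation]
This depends on u, y, so it is not a constant.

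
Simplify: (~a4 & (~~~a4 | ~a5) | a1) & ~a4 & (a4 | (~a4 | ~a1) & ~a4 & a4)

(~a4 & (~~~a4 | ~a5) | a1) & ~a4 & (a4 | (~a4 | ~a1) & ~a4 & a4)
= (~a4 & (~a4 | ~a5) | a1) & ~a4 & (a4 | (~a4 | ~a1) & ~a4 & a4)   [double negation]
= (~a4 | a1) & ~a4 & (a4 | (~a4 | ~a1) & ~a4 & a4)   [absorption]
= ~a4 & (a4 | (~a4 | ~a1) & ~a4 & a4)   [absorption]
= ~a4 & (a4 | ~a4 & a4)   [absorption]
= ~a4 & a4   [complement / identity]
= 0   [complement]

0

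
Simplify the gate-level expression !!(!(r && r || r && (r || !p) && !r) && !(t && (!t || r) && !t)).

!!(!(r && r || r && (r || !p) && !r) && !(t && (!t || r) && !t))
= !(r && r || r && (r || !p) && !r || t && (!t || r) && !t)   [De Morgan]
= !(r && r || r && !r || t && (!t || r) && !t)   [absorption]
= !(r && r || r && !r || t && !t)   [absorption]
= !(r || t && !t)   [distribution]
= !r   [complement / identity]

!r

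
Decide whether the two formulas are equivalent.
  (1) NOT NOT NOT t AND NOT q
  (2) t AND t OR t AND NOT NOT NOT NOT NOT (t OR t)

No

E1: NOT NOT NOT t AND NOT q
    = NOT t AND NOT q   (double negation)
E2: t AND t OR t AND NOT NOT NOT NOT NOT (t OR t)
    = t AND t OR t AND NOT NOT NOT (t OR t)   (double negation)
    = t AND t OR t AND NOT (t OR t)   (double negation)
    = t AND t OR t AND NOT t   (idempotence)
    = t   (distribution)
These differ: at q=0, t=1, E1 = 0 but E2 = 1.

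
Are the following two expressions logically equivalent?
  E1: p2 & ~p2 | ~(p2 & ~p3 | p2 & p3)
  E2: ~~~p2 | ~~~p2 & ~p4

Yes

E1: p2 & ~p2 | ~(p2 & ~p3 | p2 & p3)
    = p2 & ~p2 | ~p2   (distribution)
    = ~p2   (complement / identity)
E2: ~~~p2 | ~~~p2 & ~p4
    = ~~~p2   (absorption)
    = ~p2   (double negation)
Both reduce to ~p2, so they are equivalent.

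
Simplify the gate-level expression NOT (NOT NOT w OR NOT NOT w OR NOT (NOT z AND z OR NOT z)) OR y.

NOT w AND NOT z OR y

NOT (NOT NOT w OR NOT NOT w OR NOT (NOT z AND z OR NOT z)) OR y
= NOT (NOT NOT w OR NOT (NOT z AND z OR NOT z)) OR y
= NOT w AND (NOT z AND z OR NOT z) OR y
= NOT w AND NOT z OR y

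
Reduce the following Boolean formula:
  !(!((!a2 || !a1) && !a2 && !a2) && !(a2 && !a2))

!(!((!a2 || !a1) && !a2 && !a2) && !(a2 && !a2))
= (!a2 || !a1) && !a2 && !a2 || a2 && !a2   — De Morgan
= !a2 && !a2 || a2 && !a2   — absorption
= !a2   — distribution

!a2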